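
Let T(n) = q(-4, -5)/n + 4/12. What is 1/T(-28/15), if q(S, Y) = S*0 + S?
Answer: 21/52 ≈ 0.40385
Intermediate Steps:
q(S, Y) = S (q(S, Y) = 0 + S = S)
T(n) = ⅓ - 4/n (T(n) = -4/n + 4/12 = -4/n + 4*(1/12) = -4/n + ⅓ = ⅓ - 4/n)
1/T(-28/15) = 1/((-12 - 28/15)/(3*((-28/15)))) = 1/((-12 - 28*1/15)/(3*((-28*1/15)))) = 1/((-12 - 28/15)/(3*(-28/15))) = 1/((⅓)*(-15/28)*(-208/15)) = 1/(52/21) = 21/52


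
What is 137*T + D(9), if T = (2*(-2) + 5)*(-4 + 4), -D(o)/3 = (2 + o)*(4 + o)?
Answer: -429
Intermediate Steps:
D(o) = -3*(2 + o)*(4 + o)
T = 0 (T = (-4 + 5)*0 = 1*0 = 0)
137*T + D(9) = 137*0 + (-24 - 18*9 - 3*9**2) = 0 + (-24 - 162 - 3*81) = 0 + (-24 - 162 - 243) = 0 - 429 = -429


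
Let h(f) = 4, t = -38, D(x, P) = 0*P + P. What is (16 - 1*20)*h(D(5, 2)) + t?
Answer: -54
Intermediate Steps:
D(x, P) = P (D(x, P) = 0 + P = P)
(16 - 1*20)*h(D(5, 2)) + t = (16 - 1*20)*4 - 38 = (16 - 20)*4 - 38 = -4*4 - 38 = -16 - 38 = -54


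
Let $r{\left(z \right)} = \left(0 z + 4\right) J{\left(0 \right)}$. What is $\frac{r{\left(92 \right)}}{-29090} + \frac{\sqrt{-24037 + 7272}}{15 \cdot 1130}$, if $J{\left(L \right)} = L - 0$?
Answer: $\frac{i \sqrt{16765}}{16950} \approx 0.0076389 i$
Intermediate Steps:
$J{\left(L \right)} = L$ ($J{\left(L \right)} = L + 0 = L$)
$r{\left(z \right)} = 0$ ($r{\left(z \right)} = \left(0 z + 4\right) 0 = \left(0 + 4\right) 0 = 4 \cdot 0 = 0$)
$\frac{r{\left(92 \right)}}{-29090} + \frac{\sqrt{-24037 + 7272}}{15 \cdot 1130} = \frac{0}{-29090} + \frac{\sqrt{-24037 + 7272}}{15 \cdot 1130} = 0 \left(- \frac{1}{29090}\right) + \frac{\sqrt{-16765}}{16950} = 0 + i \sqrt{16765} \cdot \frac{1}{16950} = 0 + \frac{i \sqrt{16765}}{16950} = \frac{i \sqrt{16765}}{16950}$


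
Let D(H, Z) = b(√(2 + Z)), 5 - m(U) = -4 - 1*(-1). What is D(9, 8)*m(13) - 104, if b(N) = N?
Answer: -104 + 8*√10 ≈ -78.702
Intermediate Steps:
m(U) = 8 (m(U) = 5 - (-4 - 1*(-1)) = 5 - (-4 + 1) = 5 - 1*(-3) = 5 + 3 = 8)
D(H, Z) = √(2 + Z)
D(9, 8)*m(13) - 104 = √(2 + 8)*8 - 104 = √10*8 - 104 = 8*√10 - 104 = -104 + 8*√10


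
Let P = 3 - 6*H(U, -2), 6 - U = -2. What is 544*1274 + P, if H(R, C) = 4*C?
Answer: 693107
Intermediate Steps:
U = 8 (U = 6 - 1*(-2) = 6 + 2 = 8)
P = 51 (P = 3 - 24*(-2) = 3 - 6*(-8) = 3 + 48 = 51)
544*1274 + P = 544*1274 + 51 = 693056 + 51 = 693107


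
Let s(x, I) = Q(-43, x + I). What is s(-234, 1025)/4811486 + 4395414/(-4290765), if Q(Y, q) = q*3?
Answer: -7046096979953/6881651908930 ≈ -1.0239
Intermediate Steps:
Q(Y, q) = 3*q
s(x, I) = 3*I + 3*x (s(x, I) = 3*(x + I) = 3*(I + x) = 3*I + 3*x)
s(-234, 1025)/4811486 + 4395414/(-4290765) = (3*1025 + 3*(-234))/4811486 + 4395414/(-4290765) = (3075 - 702)*(1/4811486) + 4395414*(-1/4290765) = 2373*(1/4811486) - 1465138/1430255 = 2373/4811486 - 1465138/1430255 = -7046096979953/6881651908930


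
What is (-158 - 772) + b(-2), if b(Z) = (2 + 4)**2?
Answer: -894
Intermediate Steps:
b(Z) = 36 (b(Z) = 6**2 = 36)
(-158 - 772) + b(-2) = (-158 - 772) + 36 = -930 + 36 = -894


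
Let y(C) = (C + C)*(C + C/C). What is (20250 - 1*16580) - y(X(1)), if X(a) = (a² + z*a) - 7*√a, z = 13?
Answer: 3558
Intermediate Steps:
X(a) = a² - 7*√a + 13*a (X(a) = (a² + 13*a) - 7*√a = a² - 7*√a + 13*a)
y(C) = 2*C*(1 + C) (y(C) = (2*C)*(C + 1) = (2*C)*(1 + C) = 2*C*(1 + C))
(20250 - 1*16580) - y(X(1)) = (20250 - 1*16580) - 2*(1² - 7*√1 + 13*1)*(1 + (1² - 7*√1 + 13*1)) = (20250 - 16580) - 2*(1 - 7*1 + 13)*(1 + (1 - 7*1 + 13)) = 3670 - 2*(1 - 7 + 13)*(1 + (1 - 7 + 13)) = 3670 - 2*7*(1 + 7) = 3670 - 2*7*8 = 3670 - 1*112 = 3670 - 112 = 3558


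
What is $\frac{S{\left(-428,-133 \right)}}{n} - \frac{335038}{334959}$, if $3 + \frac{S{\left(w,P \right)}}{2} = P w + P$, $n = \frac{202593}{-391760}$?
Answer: $- \frac{1655990267785486}{7540038743} \approx -2.1963 \cdot 10^{5}$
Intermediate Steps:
$n = - \frac{202593}{391760}$ ($n = 202593 \left(- \frac{1}{391760}\right) = - \frac{202593}{391760} \approx -0.51714$)
$S{\left(w,P \right)} = -6 + 2 P + 2 P w$ ($S{\left(w,P \right)} = -6 + 2 \left(P w + P\right) = -6 + 2 \left(P + P w\right) = -6 + \left(2 P + 2 P w\right) = -6 + 2 P + 2 P w$)
$\frac{S{\left(-428,-133 \right)}}{n} - \frac{335038}{334959} = \frac{-6 + 2 \left(-133\right) + 2 \left(-133\right) \left(-428\right)}{- \frac{202593}{391760}} - \frac{335038}{334959} = \left(-6 - 266 + 113848\right) \left(- \frac{391760}{202593}\right) - \frac{335038}{334959} = 113576 \left(- \frac{391760}{202593}\right) - \frac{335038}{334959} = - \frac{44494533760}{202593} - \frac{335038}{334959} = - \frac{1655990267785486}{7540038743}$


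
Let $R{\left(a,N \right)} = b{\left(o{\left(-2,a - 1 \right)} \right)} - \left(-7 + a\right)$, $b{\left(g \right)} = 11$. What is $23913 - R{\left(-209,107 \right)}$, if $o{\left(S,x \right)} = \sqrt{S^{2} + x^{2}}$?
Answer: $23686$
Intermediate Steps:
$R{\left(a,N \right)} = 18 - a$ ($R{\left(a,N \right)} = 11 - \left(-7 + a\right) = 18 - a$)
$23913 - R{\left(-209,107 \right)} = 23913 - \left(18 - -209\right) = 23913 - \left(18 + 209\right) = 23913 - 227 = 23686$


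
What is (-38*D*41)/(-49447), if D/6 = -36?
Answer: -336528/49447 ≈ -6.8058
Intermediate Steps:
D = -216 (D = 6*(-36) = -216)
(-38*D*41)/(-49447) = (-38*(-216)*41)/(-49447) = (8208*41)*(-1/49447) = 336528*(-1/49447) = -336528/49447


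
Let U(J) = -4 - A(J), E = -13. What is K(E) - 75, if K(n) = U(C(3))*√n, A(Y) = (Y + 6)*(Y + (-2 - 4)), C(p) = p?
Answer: -75 + 23*I*√13 ≈ -75.0 + 82.928*I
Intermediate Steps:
A(Y) = (-6 + Y)*(6 + Y) (A(Y) = (6 + Y)*(Y - 6) = (6 + Y)*(-6 + Y) = (-6 + Y)*(6 + Y))
U(J) = 32 - J² (U(J) = -4 - (-36 + J²) = -4 + (36 - J²) = 32 - J²)
K(n) = 23*√n (K(n) = (32 - 1*3²)*√n = (32 - 1*9)*√n = (32 - 9)*√n = 23*√n)
K(E) - 75 = 23*√(-13) - 75 = 23*(I*√13) - 75 = 23*I*√13 - 75 = -75 + 23*I*√13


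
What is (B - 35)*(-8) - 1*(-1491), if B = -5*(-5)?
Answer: 1571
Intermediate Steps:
B = 25
(B - 35)*(-8) - 1*(-1491) = (25 - 35)*(-8) - 1*(-1491) = -10*(-8) + 1491 = 80 + 1491 = 1571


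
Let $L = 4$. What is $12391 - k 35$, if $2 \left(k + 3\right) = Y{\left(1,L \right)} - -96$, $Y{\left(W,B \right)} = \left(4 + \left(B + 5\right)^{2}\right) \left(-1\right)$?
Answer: $\frac{24607}{2} \approx 12304.0$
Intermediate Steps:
$Y{\left(W,B \right)} = -4 - \left(5 + B\right)^{2}$ ($Y{\left(W,B \right)} = \left(4 + \left(5 + B\right)^{2}\right) \left(-1\right) = -4 - \left(5 + B\right)^{2}$)
$k = \frac{5}{2}$ ($k = -3 + \frac{\left(-4 - \left(5 + 4\right)^{2}\right) - -96}{2} = -3 + \frac{\left(-4 - 9^{2}\right) + 96}{2} = -3 + \frac{\left(-4 - 81\right) + 96}{2} = -3 + \frac{-85 + 96}{2} = -3 + \frac{1}{2} \cdot 11 = -3 + \frac{11}{2} = \frac{5}{2} \approx 2.5$)
$12391 - k 35 = 12391 - \frac{5}{2} \cdot 35 = 12391 - \frac{175}{2} = \frac{24607}{2}$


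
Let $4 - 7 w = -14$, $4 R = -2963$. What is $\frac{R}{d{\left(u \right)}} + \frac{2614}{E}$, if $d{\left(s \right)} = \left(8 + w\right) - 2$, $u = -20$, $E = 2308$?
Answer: $- \frac{11810717}{138480} \approx -85.288$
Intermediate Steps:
$R = - \frac{2963}{4}$ ($R = \frac{1}{4} \left(-2963\right) = - \frac{2963}{4} \approx -740.75$)
$w = \frac{18}{7}$ ($w = \frac{4}{7} - -2 = \frac{4}{7} + 2 = \frac{18}{7} \approx 2.5714$)
$d{\left(s \right)} = \frac{60}{7}$ ($d{\left(s \right)} = \left(8 + \frac{18}{7}\right) - 2 = \frac{74}{7} - 2 = \frac{60}{7}$)
$\frac{R}{d{\left(u \right)}} + \frac{2614}{E} = - \frac{2963}{4 \cdot \frac{60}{7}} + \frac{2614}{2308} = \left(- \frac{2963}{4}\right) \frac{7}{60} + 2614 \cdot \frac{1}{2308} = - \frac{20741}{240} + \frac{1307}{1154} = - \frac{11810717}{138480}$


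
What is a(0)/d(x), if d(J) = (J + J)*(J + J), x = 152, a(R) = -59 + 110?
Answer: 51/92416 ≈ 0.00055185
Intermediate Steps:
a(R) = 51
d(J) = 4*J² (d(J) = (2*J)*(2*J) = 4*J²)
a(0)/d(x) = 51/((4*152²)) = 51/((4*23104)) = 51/92416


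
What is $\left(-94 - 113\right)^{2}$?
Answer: $42849$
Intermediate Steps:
$\left(-94 - 113\right)^{2} = \left(-207\right)^{2} = 42849$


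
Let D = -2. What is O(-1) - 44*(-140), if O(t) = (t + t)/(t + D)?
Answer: 18482/3 ≈ 6160.7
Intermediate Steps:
O(t) = 2*t/(-2 + t) (O(t) = (t + t)/(t - 2) = (2*t)/(-2 + t) = 2*t/(-2 + t))
O(-1) - 44*(-140) = 2*(-1)/(-2 - 1) - 44*(-140) = 2*(-1)/(-3) + 6160 = 2*(-1)*(-⅓) + 6160 = ⅔ + 6160 = 18482/3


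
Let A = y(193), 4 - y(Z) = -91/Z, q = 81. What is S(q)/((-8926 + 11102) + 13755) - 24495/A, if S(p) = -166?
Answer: -75314503343/13748453 ≈ -5478.0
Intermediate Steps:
y(Z) = 4 + 91/Z (y(Z) = 4 - (-91)/Z = 4 + 91/Z)
A = 863/193 (A = 4 + 91/193 = 863/193 ≈ 4.4715)
S(q)/((-8926 + 11102) + 13755) - 24495/A = -166/((-8926 + 11102) + 13755) - 24495/863/193 = -166/(2176 + 13755) - 24495*193/863 = -166/15931 - 4727535/863 = -75314503343/13748453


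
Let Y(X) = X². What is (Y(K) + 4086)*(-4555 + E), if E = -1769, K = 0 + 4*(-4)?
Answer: -27458808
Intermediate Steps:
K = -16 (K = 0 - 16 = -16)
(Y(K) + 4086)*(-4555 + E) = ((-16)² + 4086)*(-4555 - 1769) = (256 + 4086)*(-6324) = 4342*(-6324) = -27458808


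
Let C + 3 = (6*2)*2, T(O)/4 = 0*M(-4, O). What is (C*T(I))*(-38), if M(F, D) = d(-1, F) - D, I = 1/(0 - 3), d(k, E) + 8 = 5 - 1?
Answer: 0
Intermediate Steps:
d(k, E) = -4 (d(k, E) = -8 + (5 - 1) = -8 + 4 = -4)
I = -⅓ (I = 1/(-3) = -⅓ ≈ -0.33333)
M(F, D) = -4 - D
T(O) = 0 (T(O) = 4*(0*(-4 - O)) = 4*0 = 0)
C = 21 (C = -3 + (6*2)*2 = -3 + 12*2 = -3 + 24 = 21)
(C*T(I))*(-38) = (21*0)*(-38) = 0*(-38) = 0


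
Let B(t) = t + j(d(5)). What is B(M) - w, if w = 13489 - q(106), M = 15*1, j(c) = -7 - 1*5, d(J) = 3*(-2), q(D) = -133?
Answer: -13619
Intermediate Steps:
d(J) = -6
j(c) = -12 (j(c) = -7 - 5 = -12)
M = 15
w = 13622 (w = 13489 - 1*(-133) = 13489 + 133 = 13622)
B(t) = -12 + t (B(t) = t - 12 = -12 + t)
B(M) - w = (-12 + 15) - 1*13622 = 3 - 13622 = -13619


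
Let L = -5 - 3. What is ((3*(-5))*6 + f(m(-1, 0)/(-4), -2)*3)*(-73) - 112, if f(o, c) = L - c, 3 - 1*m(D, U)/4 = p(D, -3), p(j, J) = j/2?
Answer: 7772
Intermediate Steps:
L = -8
p(j, J) = j/2 (p(j, J) = j*(½) = j/2)
m(D, U) = 12 - 2*D
f(o, c) = -8 - c
((3*(-5))*6 + f(m(-1, 0)/(-4), -2)*3)*(-73) - 112 = ((3*(-5))*6 + (-8 - 1*(-2))*3)*(-73) - 112 = (-15*6 + (-8 + 2)*3)*(-73) - 112 = (-90 - 6*3)*(-73) - 112 = (-90 - 18)*(-73) - 112 = -108*(-73) - 112 = 7884 - 112 = 7772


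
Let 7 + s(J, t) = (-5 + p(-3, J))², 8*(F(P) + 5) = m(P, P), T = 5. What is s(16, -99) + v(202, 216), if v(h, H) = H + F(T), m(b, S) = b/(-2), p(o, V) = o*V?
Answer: 48203/16 ≈ 3012.7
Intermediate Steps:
p(o, V) = V*o
m(b, S) = -b/2 (m(b, S) = b*(-½) = -b/2)
F(P) = -5 - P/16 (F(P) = -5 + (-P/2)/8 = -5 - P/16)
v(h, H) = -85/16 + H (v(h, H) = H + (-5 - 1/16*5) = H + (-5 - 5/16) = H - 85/16 = -85/16 + H)
s(J, t) = -7 + (-5 - 3*J)² (s(J, t) = -7 + (-5 + J*(-3))² = -7 + (-5 - 3*J)²)
s(16, -99) + v(202, 216) = (-7 + (5 + 3*16)²) + (-85/16 + 216) = (-7 + (5 + 48)²) + 3371/16 = (-7 + 53²) + 3371/16 = (-7 + 2809) + 3371/16 = 2802 + 3371/16 = 48203/16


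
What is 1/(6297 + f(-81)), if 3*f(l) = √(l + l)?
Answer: 2099/13217409 - I*√2/13217409 ≈ 0.00015881 - 1.07e-7*I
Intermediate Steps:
f(l) = √2*√l/3 (f(l) = √(l + l)/3 = √(2*l)/3 = (√2*√l)/3 = √2*√l/3)
1/(6297 + f(-81)) = 1/(6297 + √2*√(-81)/3) = 1/(6297 + √2*(9*I)/3) = 1/(6297 + 3*I*√2)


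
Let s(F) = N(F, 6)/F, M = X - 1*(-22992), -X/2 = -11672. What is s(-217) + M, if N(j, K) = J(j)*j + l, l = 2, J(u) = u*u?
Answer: 20273223/217 ≈ 93425.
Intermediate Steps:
X = 23344 (X = -2*(-11672) = 23344)
J(u) = u²
N(j, K) = 2 + j³ (N(j, K) = j²*j + 2 = j³ + 2 = 2 + j³)
M = 46336 (M = 23344 - 1*(-22992) = 23344 + 22992 = 46336)
s(F) = (2 + F³)/F
s(-217) + M = (2 + (-217)³)/(-217) + 46336 = -(2 - 10218313)/217 + 46336 = -1/217*(-10218311) + 46336 = 10218311/217 + 46336 = 20273223/217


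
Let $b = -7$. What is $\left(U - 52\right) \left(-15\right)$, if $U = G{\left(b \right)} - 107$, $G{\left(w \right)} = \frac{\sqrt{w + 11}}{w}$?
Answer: $\frac{16725}{7} \approx 2389.3$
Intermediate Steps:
$G{\left(w \right)} = \frac{\sqrt{11 + w}}{w}$
$U = - \frac{751}{7}$ ($U = \frac{\sqrt{11 - 7}}{-7} - 107 = - \frac{\sqrt{4}}{7} - 107 = \left(- \frac{1}{7}\right) 2 - 107 = - \frac{2}{7} - 107 = - \frac{751}{7} \approx -107.29$)
$\left(U - 52\right) \left(-15\right) = \left(- \frac{751}{7} - 52\right) \left(-15\right) = \left(- \frac{1115}{7}\right) \left(-15\right) = \frac{16725}{7}$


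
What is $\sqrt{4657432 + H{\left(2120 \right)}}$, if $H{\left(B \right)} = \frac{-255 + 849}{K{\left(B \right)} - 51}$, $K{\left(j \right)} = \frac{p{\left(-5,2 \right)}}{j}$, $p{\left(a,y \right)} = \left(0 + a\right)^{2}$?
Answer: $\frac{2 \sqrt{544197632640922}}{21619} \approx 2158.1$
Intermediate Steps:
$p{\left(a,y \right)} = a^{2}$
$K{\left(j \right)} = \frac{25}{j}$ ($K{\left(j \right)} = \frac{\left(-5\right)^{2}}{j} = \frac{25}{j}$)
$H{\left(B \right)} = \frac{594}{-51 + \frac{25}{B}}$ ($H{\left(B \right)} = \frac{-255 + 849}{\frac{25}{B} - 51} = \frac{594}{-51 + \frac{25}{B}}$)
$\sqrt{4657432 + H{\left(2120 \right)}} = \sqrt{4657432 - \frac{1259280}{-25 + 51 \cdot 2120}} = \sqrt{4657432 - \frac{1259280}{-25 + 108120}} = \sqrt{4657432 - \frac{1259280}{108095}} = \sqrt{4657432 - 1259280 \cdot \frac{1}{108095}} = \sqrt{4657432 - \frac{251856}{21619}} = \sqrt{\frac{100688770552}{21619}} = \frac{2 \sqrt{544197632640922}}{21619}$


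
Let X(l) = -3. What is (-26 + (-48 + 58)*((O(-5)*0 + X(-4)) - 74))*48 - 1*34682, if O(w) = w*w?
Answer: -72890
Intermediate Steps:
O(w) = w**2
(-26 + (-48 + 58)*((O(-5)*0 + X(-4)) - 74))*48 - 1*34682 = (-26 + (-48 + 58)*(((-5)**2*0 - 3) - 74))*48 - 1*34682 = (-26 + 10*((25*0 - 3) - 74))*48 - 34682 = (-26 + 10*((0 - 3) - 74))*48 - 34682 = (-26 + 10*(-3 - 74))*48 - 34682 = (-26 + 10*(-77))*48 - 34682 = (-26 - 770)*48 - 34682 = -796*48 - 34682 = -38208 - 34682 = -72890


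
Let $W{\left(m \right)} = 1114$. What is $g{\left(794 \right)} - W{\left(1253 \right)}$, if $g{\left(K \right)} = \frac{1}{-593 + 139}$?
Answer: $- \frac{505757}{454} \approx -1114.0$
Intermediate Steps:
$g{\left(K \right)} = - \frac{1}{454}$ ($g{\left(K \right)} = \frac{1}{-454} = - \frac{1}{454}$)
$g{\left(794 \right)} - W{\left(1253 \right)} = - \frac{1}{454} - 1114 = - \frac{505757}{454}$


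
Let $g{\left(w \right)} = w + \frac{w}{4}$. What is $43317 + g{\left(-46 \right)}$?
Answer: $\frac{86519}{2} \approx 43260.0$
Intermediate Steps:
$g{\left(w \right)} = \frac{5 w}{4}$ ($g{\left(w \right)} = w + w \frac{1}{4} = w + \frac{w}{4} = \frac{5 w}{4}$)
$43317 + g{\left(-46 \right)} = 43317 + \frac{5}{4} \left(-46\right) = 43317 - \frac{115}{2} = \frac{86519}{2}$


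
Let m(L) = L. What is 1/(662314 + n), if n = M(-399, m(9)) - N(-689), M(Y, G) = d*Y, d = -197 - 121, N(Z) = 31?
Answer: 1/789165 ≈ 1.2672e-6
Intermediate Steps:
d = -318
M(Y, G) = -318*Y
n = 126851 (n = -318*(-399) - 1*31 = 126882 - 31 = 126851)
1/(662314 + n) = 1/(662314 + 126851) = 1/789165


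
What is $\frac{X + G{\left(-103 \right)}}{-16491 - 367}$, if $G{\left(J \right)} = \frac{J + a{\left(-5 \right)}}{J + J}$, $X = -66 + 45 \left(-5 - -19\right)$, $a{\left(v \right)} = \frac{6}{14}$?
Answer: $- \frac{407003}{12154618} \approx -0.033485$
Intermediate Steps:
$a{\left(v \right)} = \frac{3}{7}$ ($a{\left(v \right)} = 6 \cdot \frac{1}{14} = \frac{3}{7}$)
$X = 564$ ($X = -66 + 45 \left(-5 + 19\right) = -66 + 45 \cdot 14 = -66 + 630 = 564$)
$G{\left(J \right)} = \frac{\frac{3}{7} + J}{2 J}$ ($G{\left(J \right)} = \frac{J + \frac{3}{7}}{J + J} = \frac{\frac{3}{7} + J}{2 J}$)
$\frac{X + G{\left(-103 \right)}}{-16491 - 367} = \frac{564 + \frac{3 + 7 \left(-103\right)}{14 \left(-103\right)}}{-16491 - 367} = \frac{564 + \frac{1}{14} \left(- \frac{1}{103}\right) \left(3 - 721\right)}{-16858} = \left(564 + \frac{1}{14} \left(- \frac{1}{103}\right) \left(-718\right)\right) \left(- \frac{1}{16858}\right) = \left(564 + \frac{359}{721}\right) \left(- \frac{1}{16858}\right) = \frac{407003}{721} \left(- \frac{1}{16858}\right) = - \frac{407003}{12154618}$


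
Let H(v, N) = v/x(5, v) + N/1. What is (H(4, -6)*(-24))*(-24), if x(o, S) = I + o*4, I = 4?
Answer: -3360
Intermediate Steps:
x(o, S) = 4 + 4*o (x(o, S) = 4 + o*4 = 4 + 4*o)
H(v, N) = N + v/24 (H(v, N) = v/(4 + 4*5) + N/1 = v/(4 + 20) + N*1 = v/24 + N = N + v/24)
(H(4, -6)*(-24))*(-24) = ((-6 + (1/24)*4)*(-24))*(-24) = ((-6 + ⅙)*(-24))*(-24) = -35/6*(-24)*(-24) = 140*(-24) = -3360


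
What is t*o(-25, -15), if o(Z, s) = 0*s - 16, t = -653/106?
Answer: 5224/53 ≈ 98.566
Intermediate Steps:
t = -653/106 (t = -653*1/106 = -653/106 ≈ -6.1604)
o(Z, s) = -16 (o(Z, s) = 0 - 16 = -16)
t*o(-25, -15) = -653/106*(-16) = 5224/53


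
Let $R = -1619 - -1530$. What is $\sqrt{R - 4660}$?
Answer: $i \sqrt{4749} \approx 68.913 i$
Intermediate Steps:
$R = -89$ ($R = -1619 + 1530 = -89$)
$\sqrt{R - 4660} = \sqrt{-89 - 4660} = \sqrt{-4749} = i \sqrt{4749}$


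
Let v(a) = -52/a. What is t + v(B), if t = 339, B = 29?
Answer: 9779/29 ≈ 337.21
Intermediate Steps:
t + v(B) = 339 - 52/29 = 9779/29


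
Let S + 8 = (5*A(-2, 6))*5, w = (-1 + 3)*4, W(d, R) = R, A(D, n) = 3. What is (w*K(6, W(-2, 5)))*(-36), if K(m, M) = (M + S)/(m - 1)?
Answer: -20736/5 ≈ -4147.2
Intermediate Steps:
w = 8 (w = 2*4 = 8)
S = 67 (S = -8 + (5*3)*5 = -8 + 15*5 = -8 + 75 = 67)
K(m, M) = (67 + M)/(-1 + m) (K(m, M) = (M + 67)/(m - 1) = (67 + M)/(-1 + m))
(w*K(6, W(-2, 5)))*(-36) = (8*((67 + 5)/(-1 + 6)))*(-36) = (8*(72/5))*(-36) = (576/5)*(-36) = -20736/5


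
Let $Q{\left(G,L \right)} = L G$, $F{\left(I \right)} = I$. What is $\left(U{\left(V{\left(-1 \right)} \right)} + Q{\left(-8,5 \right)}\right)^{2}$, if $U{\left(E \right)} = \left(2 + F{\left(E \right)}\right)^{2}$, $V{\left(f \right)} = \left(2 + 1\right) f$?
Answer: $1521$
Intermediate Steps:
$V{\left(f \right)} = 3 f$
$Q{\left(G,L \right)} = G L$
$U{\left(E \right)} = \left(2 + E\right)^{2}$
$\left(U{\left(V{\left(-1 \right)} \right)} + Q{\left(-8,5 \right)}\right)^{2} = \left(\left(2 + 3 \left(-1\right)\right)^{2} - 40\right)^{2} = \left(\left(2 - 3\right)^{2} - 40\right)^{2} = \left(\left(-1\right)^{2} - 40\right)^{2} = \left(1 - 40\right)^{2} = \left(-39\right)^{2} = 1521$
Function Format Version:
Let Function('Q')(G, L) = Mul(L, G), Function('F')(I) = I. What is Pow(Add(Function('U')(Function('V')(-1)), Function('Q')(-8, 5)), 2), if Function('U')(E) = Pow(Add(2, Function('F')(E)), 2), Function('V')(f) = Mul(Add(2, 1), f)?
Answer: 1521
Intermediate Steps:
Function('V')(f) = Mul(3, f)
Function('Q')(G, L) = Mul(G, L)
Function('U')(E) = Pow(Add(2, E), 2)
Pow(Add(Function('U')(Function('V')(-1)), Function('Q')(-8, 5)), 2) = Pow(Add(Pow(Add(2, Mul(3, -1)), 2), Mul(-8, 5)), 2) = Pow(Add(Pow(Add(2, -3), 2), -40), 2) = Pow(Add(Pow(-1, 2), -40), 2) = Pow(Add(1, -40), 2) = Pow(-39, 2) = 1521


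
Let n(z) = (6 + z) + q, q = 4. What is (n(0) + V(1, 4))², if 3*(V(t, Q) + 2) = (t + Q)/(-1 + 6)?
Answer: 625/9 ≈ 69.444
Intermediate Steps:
n(z) = 10 + z (n(z) = (6 + z) + 4 = 10 + z)
V(t, Q) = -2 + Q/15 + t/15 (V(t, Q) = -2 + ((t + Q)/(-1 + 6))/3 = -2 + ((Q + t)/5)/3 = -2 + ((Q + t)*(⅕))/3 = -2 + (Q/5 + t/5)/3 = -2 + (Q/15 + t/15) = -2 + Q/15 + t/15)
(n(0) + V(1, 4))² = ((10 + 0) + (-2 + (1/15)*4 + (1/15)*1))² = (10 + (-2 + 4/15 + 1/15))² = (10 - 5/3)² = (25/3)² = 625/9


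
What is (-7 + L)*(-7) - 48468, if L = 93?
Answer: -49070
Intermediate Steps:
(-7 + L)*(-7) - 48468 = (-7 + 93)*(-7) - 48468 = 86*(-7) - 48468 = -602 - 48468 = -49070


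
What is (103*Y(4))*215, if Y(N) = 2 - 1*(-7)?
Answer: 199305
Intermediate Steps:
Y(N) = 9 (Y(N) = 2 + 7 = 9)
(103*Y(4))*215 = (103*9)*215 = 927*215 = 199305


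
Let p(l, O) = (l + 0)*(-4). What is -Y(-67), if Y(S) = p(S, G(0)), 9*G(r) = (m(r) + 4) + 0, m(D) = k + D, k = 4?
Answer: -268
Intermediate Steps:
m(D) = 4 + D
G(r) = 8/9 + r/9 (G(r) = (((4 + r) + 4) + 0)/9 = ((8 + r) + 0)/9 = (8 + r)/9 = 8/9 + r/9)
p(l, O) = -4*l (p(l, O) = l*(-4) = -4*l)
Y(S) = -4*S
-Y(-67) = -(-4)*(-67) = -1*268 = -268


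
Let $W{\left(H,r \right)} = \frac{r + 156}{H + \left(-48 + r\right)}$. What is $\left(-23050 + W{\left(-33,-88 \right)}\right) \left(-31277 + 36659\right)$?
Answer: $- \frac{1612744452}{13} \approx -1.2406 \cdot 10^{8}$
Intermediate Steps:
$W{\left(H,r \right)} = \frac{156 + r}{-48 + H + r}$
$\left(-23050 + W{\left(-33,-88 \right)}\right) \left(-31277 + 36659\right) = \left(-23050 + \frac{156 - 88}{-48 - 33 - 88}\right) \left(-31277 + 36659\right) = \left(-23050 + \frac{1}{-169} \cdot 68\right) 5382 = \left(-23050 - \frac{68}{169}\right) 5382 = \left(- \frac{3895518}{169}\right) 5382 = - \frac{1612744452}{13}$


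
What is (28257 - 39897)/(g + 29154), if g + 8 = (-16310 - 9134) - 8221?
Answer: 11640/4519 ≈ 2.5758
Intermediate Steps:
g = -33673 (g = -8 + ((-16310 - 9134) - 8221) = -8 + (-25444 - 8221) = -8 - 33665 = -33673)
(28257 - 39897)/(g + 29154) = (28257 - 39897)/(-33673 + 29154) = -11640/(-4519) = -11640*(-1/4519) = 11640/4519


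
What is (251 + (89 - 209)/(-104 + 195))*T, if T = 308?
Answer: 999724/13 ≈ 76902.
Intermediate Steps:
(251 + (89 - 209)/(-104 + 195))*T = (251 + (89 - 209)/(-104 + 195))*308 = (251 - 120/91)*308 = (22721/91)*308 = 999724/13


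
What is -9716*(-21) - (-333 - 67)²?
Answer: 44036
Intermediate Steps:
-9716*(-21) - (-333 - 67)² = 204036 - 1*(-400)² = 204036 - 1*160000 = 204036 - 160000 = 44036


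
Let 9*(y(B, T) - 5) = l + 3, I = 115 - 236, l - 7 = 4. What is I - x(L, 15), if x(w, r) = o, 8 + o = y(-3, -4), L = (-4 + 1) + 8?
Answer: -1076/9 ≈ -119.56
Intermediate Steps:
l = 11 (l = 7 + 4 = 11)
I = -121
y(B, T) = 59/9 (y(B, T) = 5 + (11 + 3)/9 = 5 + (1/9)*14 = 5 + 14/9 = 59/9)
L = 5 (L = -3 + 8 = 5)
o = -13/9 (o = -8 + 59/9 = -13/9 ≈ -1.4444)
x(w, r) = -13/9
I - x(L, 15) = -121 - 1*(-13/9) = -121 + 13/9 = -1076/9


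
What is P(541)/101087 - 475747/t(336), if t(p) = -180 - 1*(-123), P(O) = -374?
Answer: 48091815671/5761959 ≈ 8346.4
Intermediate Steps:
t(p) = -57 (t(p) = -180 + 123 = -57)
P(541)/101087 - 475747/t(336) = -374/101087 - 475747/(-57) = -374*1/101087 - 475747*(-1/57) = -374/101087 + 475747/57 = 48091815671/5761959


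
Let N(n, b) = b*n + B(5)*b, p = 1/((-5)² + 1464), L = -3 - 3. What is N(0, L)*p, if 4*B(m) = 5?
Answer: -15/2978 ≈ -0.0050369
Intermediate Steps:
B(m) = 5/4 (B(m) = (¼)*5 = 5/4)
L = -6
p = 1/1489 (p = 1/(25 + 1464) = 1/1489 ≈ 0.00067159)
N(n, b) = 5*b/4 + b*n (N(n, b) = b*n + 5*b/4 = 5*b/4 + b*n)
N(0, L)*p = ((¼)*(-6)*(5 + 4*0))*(1/1489) = ((¼)*(-6)*(5 + 0))*(1/1489) = ((¼)*(-6)*5)*(1/1489) = -15/2*1/1489 = -15/2978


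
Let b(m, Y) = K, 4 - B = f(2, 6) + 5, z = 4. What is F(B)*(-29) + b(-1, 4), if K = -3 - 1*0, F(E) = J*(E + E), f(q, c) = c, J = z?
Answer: 1621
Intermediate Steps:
J = 4
B = -7 (B = 4 - (6 + 5) = 4 - 1*11 = 4 - 11 = -7)
F(E) = 8*E (F(E) = 4*(E + E) = 4*(2*E) = 8*E)
K = -3 (K = -3 + 0 = -3)
b(m, Y) = -3
F(B)*(-29) + b(-1, 4) = (8*(-7))*(-29) - 3 = -56*(-29) - 3 = 1624 - 3 = 1621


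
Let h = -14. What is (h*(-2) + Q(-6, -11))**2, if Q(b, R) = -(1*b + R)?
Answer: 2025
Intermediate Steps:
Q(b, R) = -R - b (Q(b, R) = -(b + R) = -(R + b) = -R - b)
(h*(-2) + Q(-6, -11))**2 = (-14*(-2) + (-1*(-11) - 1*(-6)))**2 = (28 + (11 + 6))**2 = (28 + 17)**2 = 45**2 = 2025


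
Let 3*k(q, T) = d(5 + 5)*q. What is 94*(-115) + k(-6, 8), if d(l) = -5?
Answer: -10800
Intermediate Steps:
k(q, T) = -5*q/3 (k(q, T) = (-5*q)/3 = -5*q/3)
94*(-115) + k(-6, 8) = 94*(-115) - 5/3*(-6) = -10810 + 10 = -10800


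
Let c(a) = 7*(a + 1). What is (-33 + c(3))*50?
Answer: -250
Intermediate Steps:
c(a) = 7 + 7*a (c(a) = 7*(1 + a) = 7 + 7*a)
(-33 + c(3))*50 = (-33 + (7 + 7*3))*50 = (-33 + (7 + 21))*50 = (-33 + 28)*50 = -5*50 = -250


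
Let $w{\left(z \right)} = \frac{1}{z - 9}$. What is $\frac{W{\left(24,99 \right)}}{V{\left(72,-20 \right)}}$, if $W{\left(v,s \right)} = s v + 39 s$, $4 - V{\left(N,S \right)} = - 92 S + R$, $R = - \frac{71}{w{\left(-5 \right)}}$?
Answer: $- \frac{6237}{2830} \approx -2.2039$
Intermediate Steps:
$w{\left(z \right)} = \frac{1}{-9 + z}$
$R = 994$ ($R = - \frac{71}{\frac{1}{-9 - 5}} = - \frac{71}{\frac{1}{-14}} = - \frac{71}{- \frac{1}{14}} = \left(-71\right) \left(-14\right) = 994$)
$V{\left(N,S \right)} = -990 + 92 S$ ($V{\left(N,S \right)} = 4 - \left(- 92 S + 994\right) = 4 - \left(994 - 92 S\right) = 4 + \left(-994 + 92 S\right) = -990 + 92 S$)
$W{\left(v,s \right)} = 39 s + s v$
$\frac{W{\left(24,99 \right)}}{V{\left(72,-20 \right)}} = \frac{99 \left(39 + 24\right)}{-990 + 92 \left(-20\right)} = \frac{99 \cdot 63}{-990 - 1840} = \frac{6237}{-2830} = 6237 \left(- \frac{1}{2830}\right) = - \frac{6237}{2830}$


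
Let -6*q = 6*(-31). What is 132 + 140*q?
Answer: 4472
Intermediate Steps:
q = 31 (q = -(-31) = -⅙*(-186) = 31)
132 + 140*q = 132 + 140*31 = 132 + 4340 = 4472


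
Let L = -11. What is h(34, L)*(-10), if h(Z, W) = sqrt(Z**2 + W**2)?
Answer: -10*sqrt(1277) ≈ -357.35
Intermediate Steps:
h(Z, W) = sqrt(W**2 + Z**2)
h(34, L)*(-10) = sqrt((-11)**2 + 34**2)*(-10) = sqrt(121 + 1156)*(-10) = sqrt(1277)*(-10) = -10*sqrt(1277)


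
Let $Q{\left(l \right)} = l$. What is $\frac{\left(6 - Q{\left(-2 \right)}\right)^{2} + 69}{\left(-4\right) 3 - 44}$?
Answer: $- \frac{19}{8} \approx -2.375$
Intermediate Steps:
$\frac{\left(6 - Q{\left(-2 \right)}\right)^{2} + 69}{\left(-4\right) 3 - 44} = \frac{\left(6 - -2\right)^{2} + 69}{\left(-4\right) 3 - 44} = \frac{\left(6 + 2\right)^{2} + 69}{-12 - 44} = \frac{8^{2} + 69}{-56} = - \frac{64 + 69}{56} = \left(- \frac{1}{56}\right) 133 = - \frac{19}{8}$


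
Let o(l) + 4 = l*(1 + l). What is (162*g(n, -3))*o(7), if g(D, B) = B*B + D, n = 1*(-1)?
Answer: 67392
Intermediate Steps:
n = -1
g(D, B) = D + B**2 (g(D, B) = B**2 + D = D + B**2)
o(l) = -4 + l*(1 + l)
(162*g(n, -3))*o(7) = (162*(-1 + (-3)**2))*(-4 + 7 + 7**2) = (162*(-1 + 9))*(-4 + 7 + 49) = (162*8)*52 = 1296*52 = 67392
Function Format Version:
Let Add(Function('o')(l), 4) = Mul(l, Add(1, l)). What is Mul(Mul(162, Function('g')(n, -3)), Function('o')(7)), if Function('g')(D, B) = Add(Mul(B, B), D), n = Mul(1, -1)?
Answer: 67392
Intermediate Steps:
n = -1
Function('g')(D, B) = Add(D, Pow(B, 2)) (Function('g')(D, B) = Add(Pow(B, 2), D) = Add(D, Pow(B, 2)))
Function('o')(l) = Add(-4, Mul(l, Add(1, l)))
Mul(Mul(162, Function('g')(n, -3)), Function('o')(7)) = Mul(Mul(162, Add(-1, Pow(-3, 2))), Add(-4, 7, Pow(7, 2))) = Mul(Mul(162, Add(-1, 9)), Add(-4, 7, 49)) = Mul(Mul(162, 8), 52) = Mul(1296, 52) = 67392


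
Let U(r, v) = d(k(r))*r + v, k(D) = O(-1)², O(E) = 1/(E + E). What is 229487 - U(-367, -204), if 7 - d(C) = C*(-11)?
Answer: 933077/4 ≈ 2.3327e+5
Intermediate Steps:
O(E) = 1/(2*E)
k(D) = ¼ (k(D) = ((½)/(-1))² = ((½)*(-1))² = (-½)² = ¼)
d(C) = 7 + 11*C (d(C) = 7 - C*(-11) = 7 - (-11)*C = 7 + 11*C)
U(r, v) = v + 39*r/4 (U(r, v) = (7 + 11*(¼))*r + v = (7 + 11/4)*r + v = 39*r/4 + v = v + 39*r/4)
229487 - U(-367, -204) = 229487 - (-204 + (39/4)*(-367)) = 229487 - (-204 - 14313/4) = 229487 - 1*(-15129/4) = 229487 + 15129/4 = 933077/4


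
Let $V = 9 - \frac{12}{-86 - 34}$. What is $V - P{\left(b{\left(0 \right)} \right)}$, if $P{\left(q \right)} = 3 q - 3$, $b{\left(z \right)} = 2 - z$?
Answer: $\frac{61}{10} \approx 6.1$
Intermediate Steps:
$P{\left(q \right)} = -3 + 3 q$
$V = \frac{91}{10}$ ($V = 9 - \frac{12}{-120} = 9 - - \frac{1}{10} = 9 + \frac{1}{10} = \frac{91}{10} \approx 9.1$)
$V - P{\left(b{\left(0 \right)} \right)} = \frac{91}{10} - \left(-3 + 3 \left(2 - 0\right)\right) = \frac{91}{10} - \left(-3 + 3 \left(2 + 0\right)\right) = \frac{91}{10} - \left(-3 + 3 \cdot 2\right) = \frac{91}{10} - \left(-3 + 6\right) = \frac{91}{10} - 3 = \frac{61}{10}$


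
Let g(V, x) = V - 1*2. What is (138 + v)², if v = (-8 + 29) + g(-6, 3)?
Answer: 22801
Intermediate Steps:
g(V, x) = -2 + V (g(V, x) = V - 2 = -2 + V)
v = 13 (v = (-8 + 29) + (-2 - 6) = 21 - 8 = 13)
(138 + v)² = (138 + 13)² = 151² = 22801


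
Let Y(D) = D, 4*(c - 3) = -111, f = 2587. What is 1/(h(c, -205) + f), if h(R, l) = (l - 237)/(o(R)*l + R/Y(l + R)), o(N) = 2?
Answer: 376691/974905815 ≈ 0.00038639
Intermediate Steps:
c = -99/4 (c = 3 + (¼)*(-111) = 3 - 111/4 = -99/4 ≈ -24.750)
h(R, l) = (-237 + l)/(2*l + R/(R + l)) (h(R, l) = (l - 237)/(2*l + R/(l + R)) = (-237 + l)/(2*l + R/(R + l)))
1/(h(c, -205) + f) = 1/((-237 - 205)*(-99/4 - 205)/(-99/4 + 2*(-205)*(-99/4 - 205)) + 2587) = 1/(-442*(-919/4)/(-99/4 + 2*(-205)*(-919/4)) + 2587) = 1/(-442*(-919/4)/(-99/4 + 188395/2) + 2587) = 1/(-442*(-919/4)/(376691/4) + 2587) = 1/((4/376691)*(-442)*(-919/4) + 2587) = 1/(406198/376691 + 2587) = 1/(974905815/376691) = 376691/974905815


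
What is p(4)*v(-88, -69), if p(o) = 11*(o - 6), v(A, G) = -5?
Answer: 110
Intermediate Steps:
p(o) = -66 + 11*o (p(o) = 11*(-6 + o) = -66 + 11*o)
p(4)*v(-88, -69) = (-66 + 11*4)*(-5) = (-66 + 44)*(-5) = -22*(-5) = 110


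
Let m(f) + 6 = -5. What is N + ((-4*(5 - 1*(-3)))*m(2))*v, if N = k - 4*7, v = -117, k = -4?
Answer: -41216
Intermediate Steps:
m(f) = -11 (m(f) = -6 - 5 = -11)
N = -32 (N = -4 - 4*7 = -4 - 28 = -32)
N + ((-4*(5 - 1*(-3)))*m(2))*v = -32 + (-4*(5 - 1*(-3))*(-11))*(-117) = -32 + (-4*(5 + 3)*(-11))*(-117) = -32 + (-4*8*(-11))*(-117) = -32 - 32*(-11)*(-117) = -32 + 352*(-117) = -32 - 41184 = -41216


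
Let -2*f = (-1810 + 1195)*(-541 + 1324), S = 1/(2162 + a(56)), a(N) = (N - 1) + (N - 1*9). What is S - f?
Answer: -545108939/2264 ≈ -2.4077e+5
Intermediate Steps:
a(N) = -10 + 2*N (a(N) = (-1 + N) + (N - 9) = (-1 + N) + (-9 + N) = -10 + 2*N)
S = 1/2264 (S = 1/(2162 + (-10 + 2*56)) = 1/(2162 + (-10 + 112)) = 1/(2162 + 102) = 1/2264 ≈ 0.00044170)
f = 481545/2 (f = -(-1810 + 1195)*(-541 + 1324)/2 = -(-615)*783/2 = -½*(-481545) = 481545/2 ≈ 2.4077e+5)
S - f = 1/2264 - 1*481545/2 = 1/2264 - 481545/2 = -545108939/2264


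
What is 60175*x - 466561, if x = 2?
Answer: -346211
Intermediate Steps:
60175*x - 466561 = 60175*2 - 466561 = 120350 - 466561 = -346211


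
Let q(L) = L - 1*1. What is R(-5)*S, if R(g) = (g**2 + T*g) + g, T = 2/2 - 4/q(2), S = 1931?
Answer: 67585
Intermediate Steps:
q(L) = -1 + L (q(L) = L - 1 = -1 + L)
T = -3 (T = 2/2 - 4/(-1 + 2) = 2*(1/2) - 4/1 = 1 - 4*1 = 1 - 4 = -3)
R(g) = g**2 - 2*g (R(g) = (g**2 - 3*g) + g = g**2 - 2*g)
R(-5)*S = -5*(-2 - 5)*1931 = -5*(-7)*1931 = 35*1931 = 67585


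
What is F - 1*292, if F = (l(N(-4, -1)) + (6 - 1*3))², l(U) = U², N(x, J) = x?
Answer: 69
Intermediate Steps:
F = 361 (F = ((-4)² + (6 - 1*3))² = (16 + (6 - 3))² = (16 + 3)² = 19² = 361)
F - 1*292 = 361 - 1*292 = 361 - 292 = 69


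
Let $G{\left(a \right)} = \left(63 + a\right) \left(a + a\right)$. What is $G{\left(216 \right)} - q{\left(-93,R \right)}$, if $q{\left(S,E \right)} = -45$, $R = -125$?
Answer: $120573$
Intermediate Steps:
$G{\left(a \right)} = 2 a \left(63 + a\right)$ ($G{\left(a \right)} = \left(63 + a\right) 2 a = 2 a \left(63 + a\right)$)
$G{\left(216 \right)} - q{\left(-93,R \right)} = 2 \cdot 216 \left(63 + 216\right) - -45 = 2 \cdot 216 \cdot 279 + 45 = 120528 + 45 = 120573$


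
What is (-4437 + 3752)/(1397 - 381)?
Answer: -685/1016 ≈ -0.67421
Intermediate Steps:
(-4437 + 3752)/(1397 - 381) = -685/1016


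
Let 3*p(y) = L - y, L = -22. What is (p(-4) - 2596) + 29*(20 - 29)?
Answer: -2863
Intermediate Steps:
p(y) = -22/3 - y/3 (p(y) = (-22 - y)/3 = -22/3 - y/3)
(p(-4) - 2596) + 29*(20 - 29) = ((-22/3 - ⅓*(-4)) - 2596) + 29*(20 - 29) = ((-22/3 + 4/3) - 2596) + 29*(-9) = (-6 - 2596) - 261 = -2602 - 261 = -2863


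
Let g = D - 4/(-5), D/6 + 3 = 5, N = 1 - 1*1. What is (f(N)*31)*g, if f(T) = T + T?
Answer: 0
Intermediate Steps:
N = 0 (N = 1 - 1 = 0)
D = 12 (D = -18 + 6*5 = -18 + 30 = 12)
f(T) = 2*T
g = 64/5 (g = 12 - 4/(-5) = 12 - 4*(-1/5) = 12 + 4/5 = 64/5 ≈ 12.800)
(f(N)*31)*g = ((2*0)*31)*(64/5) = (0*31)*(64/5) = 0*(64/5) = 0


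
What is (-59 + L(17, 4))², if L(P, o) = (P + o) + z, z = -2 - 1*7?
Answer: 2209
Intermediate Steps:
z = -9 (z = -2 - 7 = -9)
L(P, o) = -9 + P + o (L(P, o) = (P + o) - 9 = -9 + P + o)
(-59 + L(17, 4))² = (-59 + (-9 + 17 + 4))² = (-59 + 12)² = (-47)² = 2209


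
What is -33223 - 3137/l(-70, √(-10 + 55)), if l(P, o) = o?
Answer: -33223 - 3137*√5/15 ≈ -33691.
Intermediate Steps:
-33223 - 3137/l(-70, √(-10 + 55)) = -33223 - 3137/√(-10 + 55) = -33223 - 3137*√5/15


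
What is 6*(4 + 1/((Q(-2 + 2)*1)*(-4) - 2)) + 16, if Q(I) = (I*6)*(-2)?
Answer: 37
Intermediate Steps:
Q(I) = -12*I (Q(I) = (6*I)*(-2) = -12*I)
6*(4 + 1/((Q(-2 + 2)*1)*(-4) - 2)) + 16 = 6*(4 + 1/((-12*(-2 + 2)*1)*(-4) - 2)) + 16 = 6*(4 + 1/((-12*0*1)*(-4) - 2)) + 16 = 6*(4 + 1/((0*1)*(-4) - 2)) + 16 = 6*(4 + 1/(0*(-4) - 2)) + 16 = 6*(4 + 1/(0 - 2)) + 16 = 6*(4 + 1/(-2)) + 16 = 6*(4 - ½) + 16 = 6*(7/2) + 16 = 21 + 16 = 37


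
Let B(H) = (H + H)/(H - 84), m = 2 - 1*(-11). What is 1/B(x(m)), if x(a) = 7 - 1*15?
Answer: 23/4 ≈ 5.7500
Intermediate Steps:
m = 13 (m = 2 + 11 = 13)
x(a) = -8 (x(a) = 7 - 15 = -8)
B(H) = 2*H/(-84 + H) (B(H) = (2*H)/(-84 + H) = 2*H/(-84 + H))
1/B(x(m)) = 1/(2*(-8)/(-84 - 8)) = 1/(2*(-8)/(-92)) = 1/(2*(-8)*(-1/92)) = 1/(4/23) = 23/4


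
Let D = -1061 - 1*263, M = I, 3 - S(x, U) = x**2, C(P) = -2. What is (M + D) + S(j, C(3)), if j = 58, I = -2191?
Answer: -6876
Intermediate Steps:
S(x, U) = 3 - x**2
M = -2191
D = -1324 (D = -1061 - 263 = -1324)
(M + D) + S(j, C(3)) = (-2191 - 1324) + (3 - 1*58**2) = -3515 + (3 - 1*3364) = -3515 + (3 - 3364) = -3515 - 3361 = -6876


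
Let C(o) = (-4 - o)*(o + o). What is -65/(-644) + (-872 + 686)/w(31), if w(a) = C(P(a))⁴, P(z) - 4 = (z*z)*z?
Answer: 3846842250977056664339956522278955537/38113329378911146028229723082271505000 ≈ 0.10093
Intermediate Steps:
P(z) = 4 + z³ (P(z) = 4 + (z*z)*z = 4 + z²*z = 4 + z³)
C(o) = 2*o*(-4 - o) (C(o) = (-4 - o)*(2*o) = 2*o*(-4 - o))
w(a) = 16*(4 + a³)⁴*(8 + a³)⁴ (w(a) = (-2*(4 + a³)*(4 + (4 + a³)))⁴ = (-2*(4 + a³)*(8 + a³))⁴ = 16*(4 + a³)⁴*(8 + a³)⁴)
-65/(-644) + (-872 + 686)/w(31) = -65/(-644) + (-872 + 686)/((16*(4 + 31³)⁴*(8 + 31³)⁴)) = -65*(-1/644) - 186*1/(16*(4 + 29791)⁴*(8 + 29791)⁴) = 65/644 - 186/(16*29795⁴*29799⁴) = 65/644 - 186/(16*788085902951100625*788509192560120801) = 65/644 - 186/9942607664063777224755579934505610000 = 65/644 - 186*1/9942607664063777224755579934505610000 = 65/644 - 31/1657101277343962870792596655750935000 = 3846842250977056664339956522278955537/38113329378911146028229723082271505000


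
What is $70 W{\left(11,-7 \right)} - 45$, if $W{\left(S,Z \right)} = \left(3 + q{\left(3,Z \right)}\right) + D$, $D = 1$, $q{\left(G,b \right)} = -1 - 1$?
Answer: $95$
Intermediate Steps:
$q{\left(G,b \right)} = -2$ ($q{\left(G,b \right)} = -1 - 1 = -2$)
$W{\left(S,Z \right)} = 2$ ($W{\left(S,Z \right)} = \left(3 - 2\right) + 1 = 1 + 1 = 2$)
$70 W{\left(11,-7 \right)} - 45 = 70 \cdot 2 - 45 = 140 - 45 = 95$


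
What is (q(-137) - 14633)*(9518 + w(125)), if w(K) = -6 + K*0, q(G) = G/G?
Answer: -139179584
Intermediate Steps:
q(G) = 1
w(K) = -6 (w(K) = -6 + 0 = -6)
(q(-137) - 14633)*(9518 + w(125)) = (1 - 14633)*(9518 - 6) = -14632*9512 = -139179584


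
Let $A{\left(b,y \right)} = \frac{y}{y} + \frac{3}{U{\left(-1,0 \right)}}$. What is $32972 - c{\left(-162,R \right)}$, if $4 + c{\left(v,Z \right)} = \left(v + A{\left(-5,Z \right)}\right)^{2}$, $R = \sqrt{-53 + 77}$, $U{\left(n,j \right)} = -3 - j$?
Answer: $6732$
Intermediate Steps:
$R = 2 \sqrt{6}$ ($R = \sqrt{24} = 2 \sqrt{6} \approx 4.899$)
$A{\left(b,y \right)} = 0$ ($A{\left(b,y \right)} = \frac{y}{y} + \frac{3}{-3 - 0} = 1 + \frac{3}{-3 + 0} = 1 + \frac{3}{-3} = 1 + 3 \left(- \frac{1}{3}\right) = 1 - 1 = 0$)
$c{\left(v,Z \right)} = -4 + v^{2}$ ($c{\left(v,Z \right)} = -4 + \left(v + 0\right)^{2} = -4 + v^{2}$)
$32972 - c{\left(-162,R \right)} = 32972 - \left(-4 + \left(-162\right)^{2}\right) = 32972 - \left(-4 + 26244\right) = 32972 - 26240 = 6732$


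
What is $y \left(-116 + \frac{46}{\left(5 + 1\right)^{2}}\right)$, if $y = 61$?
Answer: $- \frac{125965}{18} \approx -6998.1$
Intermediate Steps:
$y \left(-116 + \frac{46}{\left(5 + 1\right)^{2}}\right) = 61 \left(-116 + \frac{46}{\left(5 + 1\right)^{2}}\right) = 61 \left(-116 + \frac{46}{6^{2}}\right) = 61 \left(-116 + \frac{46}{36}\right) = 61 \left(-116 + 46 \cdot \frac{1}{36}\right) = 61 \left(-116 + \frac{23}{18}\right) = 61 \left(- \frac{2065}{18}\right) = - \frac{125965}{18}$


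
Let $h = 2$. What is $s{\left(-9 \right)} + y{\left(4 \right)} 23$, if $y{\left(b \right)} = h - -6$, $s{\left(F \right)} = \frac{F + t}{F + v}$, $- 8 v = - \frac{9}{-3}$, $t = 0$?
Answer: $\frac{4624}{25} \approx 184.96$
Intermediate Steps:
$v = - \frac{3}{8}$ ($v = - \frac{\left(-9\right) \frac{1}{-3}}{8} = - \frac{\left(-9\right) \left(- \frac{1}{3}\right)}{8} = \left(- \frac{1}{8}\right) 3 = - \frac{3}{8} \approx -0.375$)
$s{\left(F \right)} = \frac{F}{- \frac{3}{8} + F}$ ($s{\left(F \right)} = \frac{F + 0}{F - \frac{3}{8}} = \frac{F}{- \frac{3}{8} + F}$)
$y{\left(b \right)} = 8$ ($y{\left(b \right)} = 2 - -6 = 2 + 6 = 8$)
$s{\left(-9 \right)} + y{\left(4 \right)} 23 = 8 \left(-9\right) \frac{1}{-3 + 8 \left(-9\right)} + 8 \cdot 23 = 8 \left(-9\right) \frac{1}{-3 - 72} + 184 = 8 \left(-9\right) \frac{1}{-75} + 184 = 8 \left(-9\right) \left(- \frac{1}{75}\right) + 184 = \frac{24}{25} + 184 = \frac{4624}{25}$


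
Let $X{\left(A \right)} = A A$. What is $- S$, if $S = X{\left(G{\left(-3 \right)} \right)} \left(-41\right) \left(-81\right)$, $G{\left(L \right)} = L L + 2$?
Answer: $-401841$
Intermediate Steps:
$G{\left(L \right)} = 2 + L^{2}$ ($G{\left(L \right)} = L^{2} + 2 = 2 + L^{2}$)
$X{\left(A \right)} = A^{2}$
$S = 401841$ ($S = \left(2 + \left(-3\right)^{2}\right)^{2} \left(-41\right) \left(-81\right) = \left(2 + 9\right)^{2} \left(-41\right) \left(-81\right) = 11^{2} \left(-41\right) \left(-81\right) = 121 \left(-41\right) \left(-81\right) = \left(-4961\right) \left(-81\right) = 401841$)
$- S = \left(-1\right) 401841 = -401841$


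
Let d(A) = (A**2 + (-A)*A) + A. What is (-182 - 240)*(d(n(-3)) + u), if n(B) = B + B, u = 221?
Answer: -90730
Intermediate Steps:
n(B) = 2*B
d(A) = A (d(A) = (A**2 - A**2) + A = 0 + A = A)
(-182 - 240)*(d(n(-3)) + u) = (-182 - 240)*(2*(-3) + 221) = -422*(-6 + 221) = -422*215 = -90730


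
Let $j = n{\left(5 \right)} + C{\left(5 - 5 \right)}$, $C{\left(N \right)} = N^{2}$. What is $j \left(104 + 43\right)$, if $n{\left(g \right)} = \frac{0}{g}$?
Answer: $0$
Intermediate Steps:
$n{\left(g \right)} = 0$
$j = 0$ ($j = 0 + \left(5 - 5\right)^{2} = 0 + 0^{2} = 0 + 0 = 0$)
$j \left(104 + 43\right) = 0 \left(104 + 43\right) = 0 \cdot 147 = 0$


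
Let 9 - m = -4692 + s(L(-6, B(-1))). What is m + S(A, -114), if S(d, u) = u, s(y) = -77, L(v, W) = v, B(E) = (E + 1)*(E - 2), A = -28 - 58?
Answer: 4664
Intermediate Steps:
A = -86
B(E) = (1 + E)*(-2 + E)
m = 4778 (m = 9 - (-4692 - 77) = 9 - 1*(-4769) = 9 + 4769 = 4778)
m + S(A, -114) = 4778 - 114 = 4664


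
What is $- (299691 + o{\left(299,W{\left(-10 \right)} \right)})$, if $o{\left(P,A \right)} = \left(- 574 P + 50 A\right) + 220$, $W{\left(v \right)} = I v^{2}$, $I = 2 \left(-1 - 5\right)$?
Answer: $-68285$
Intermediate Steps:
$I = -12$ ($I = 2 \left(-6\right) = -12$)
$W{\left(v \right)} = - 12 v^{2}$
$o{\left(P,A \right)} = 220 - 574 P + 50 A$
$- (299691 + o{\left(299,W{\left(-10 \right)} \right)}) = - (299691 + \left(220 - 171626 + 50 \left(- 12 \left(-10\right)^{2}\right)\right)) = - (299691 + \left(220 - 171626 + 50 \left(\left(-12\right) 100\right)\right)) = - (299691 + \left(220 - 171626 + 50 \left(-1200\right)\right)) = - (299691 - 231406) = \left(-1\right) 68285 = -68285$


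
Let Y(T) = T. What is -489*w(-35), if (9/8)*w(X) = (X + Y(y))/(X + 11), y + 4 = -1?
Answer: -6520/9 ≈ -724.44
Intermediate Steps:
y = -5 (y = -4 - 1 = -5)
w(X) = 8*(-5 + X)/(9*(11 + X)) (w(X) = 8*((X - 5)/(X + 11))/9 = 8*((-5 + X)/(11 + X))/9 = 8*(-5 + X)/(9*(11 + X)))
-489*w(-35) = -1304*(-5 - 35)/(3*(11 - 35)) = -1304*(-40)/(3*(-24)) = -1304*(-1)*(-40)/(3*24) = -489*40/27 = -6520/9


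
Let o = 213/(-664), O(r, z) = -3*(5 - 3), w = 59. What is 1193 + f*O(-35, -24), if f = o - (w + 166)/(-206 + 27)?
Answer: 70563785/59428 ≈ 1187.4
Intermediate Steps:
O(r, z) = -6 (O(r, z) = -3*2 = -6)
o = -213/664 (o = 213*(-1/664) = -213/664 ≈ -0.32078)
f = 111273/118856 (f = -213/664 - (59 + 166)/(-206 + 27) = -213/664 - 225/(-179) = -213/664 - 225*(-1)/179 = -213/664 - 1*(-225/179) = -213/664 + 225/179 = 111273/118856 ≈ 0.93620)
1193 + f*O(-35, -24) = 1193 + (111273/118856)*(-6) = 1193 - 333819/59428 = 70563785/59428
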